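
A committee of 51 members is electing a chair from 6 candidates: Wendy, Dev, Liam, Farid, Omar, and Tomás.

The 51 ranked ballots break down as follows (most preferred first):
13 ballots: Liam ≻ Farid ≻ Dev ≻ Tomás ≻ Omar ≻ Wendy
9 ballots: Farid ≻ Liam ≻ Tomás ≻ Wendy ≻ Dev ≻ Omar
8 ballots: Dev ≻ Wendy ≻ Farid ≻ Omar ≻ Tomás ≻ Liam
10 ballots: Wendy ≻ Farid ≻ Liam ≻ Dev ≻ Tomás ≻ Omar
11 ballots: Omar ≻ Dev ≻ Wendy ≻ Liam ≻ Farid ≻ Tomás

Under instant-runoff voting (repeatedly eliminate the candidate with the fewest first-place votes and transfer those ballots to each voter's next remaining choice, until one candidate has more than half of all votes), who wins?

Round 1: Wendy 10, Dev 8, Liam 13, Farid 9, Omar 11, Tomás 0. Tomás eliminated.
Round 2: Wendy 10, Dev 8, Liam 13, Farid 9, Omar 11. Dev eliminated.
Round 3: Wendy 18, Liam 13, Farid 9, Omar 11. Farid eliminated.
Round 4: Wendy 18, Liam 22, Omar 11. Omar eliminated.
Round 5: Wendy 29, Liam 22. Wendy has a majority (≥26).

Wendy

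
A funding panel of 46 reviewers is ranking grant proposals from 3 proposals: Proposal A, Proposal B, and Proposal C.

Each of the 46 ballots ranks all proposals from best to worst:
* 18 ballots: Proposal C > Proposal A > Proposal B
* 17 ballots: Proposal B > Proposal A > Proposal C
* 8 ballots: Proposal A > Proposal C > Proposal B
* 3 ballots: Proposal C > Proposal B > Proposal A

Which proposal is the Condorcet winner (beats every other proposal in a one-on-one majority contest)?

Proposal A vs Proposal B: 26–20
Proposal A vs Proposal C: 25–21
Proposal A beats every other proposal.

Proposal A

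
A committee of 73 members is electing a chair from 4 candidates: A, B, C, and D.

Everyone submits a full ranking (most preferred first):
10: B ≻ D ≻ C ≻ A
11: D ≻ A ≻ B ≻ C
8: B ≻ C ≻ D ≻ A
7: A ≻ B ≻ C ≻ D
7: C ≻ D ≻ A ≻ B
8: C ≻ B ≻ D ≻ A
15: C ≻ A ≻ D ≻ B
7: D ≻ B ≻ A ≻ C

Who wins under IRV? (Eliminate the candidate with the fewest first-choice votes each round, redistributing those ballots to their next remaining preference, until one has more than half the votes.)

Round 1: A 7, B 18, C 30, D 18. A eliminated.
Round 2: B 25, C 30, D 18. D eliminated.
Round 3: B 43, C 30. B has a majority (≥37).

B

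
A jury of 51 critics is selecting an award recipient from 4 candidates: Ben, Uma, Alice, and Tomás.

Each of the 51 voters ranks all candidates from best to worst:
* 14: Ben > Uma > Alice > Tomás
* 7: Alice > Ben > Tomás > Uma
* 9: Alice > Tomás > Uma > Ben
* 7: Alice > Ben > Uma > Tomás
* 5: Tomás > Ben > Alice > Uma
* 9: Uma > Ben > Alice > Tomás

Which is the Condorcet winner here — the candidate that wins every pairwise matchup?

Ben vs Uma: 33–18
Ben vs Alice: 28–23
Ben vs Tomás: 37–14
Ben beats every other candidate.

Ben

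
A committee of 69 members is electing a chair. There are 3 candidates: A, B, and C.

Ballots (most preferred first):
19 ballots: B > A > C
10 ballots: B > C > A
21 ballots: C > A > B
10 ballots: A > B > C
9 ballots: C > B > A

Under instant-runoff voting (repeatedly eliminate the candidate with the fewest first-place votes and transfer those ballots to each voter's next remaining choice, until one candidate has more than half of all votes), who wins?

Round 1: A 10, B 29, C 30. A eliminated.
Round 2: B 39, C 30. B has a majority (≥35).

B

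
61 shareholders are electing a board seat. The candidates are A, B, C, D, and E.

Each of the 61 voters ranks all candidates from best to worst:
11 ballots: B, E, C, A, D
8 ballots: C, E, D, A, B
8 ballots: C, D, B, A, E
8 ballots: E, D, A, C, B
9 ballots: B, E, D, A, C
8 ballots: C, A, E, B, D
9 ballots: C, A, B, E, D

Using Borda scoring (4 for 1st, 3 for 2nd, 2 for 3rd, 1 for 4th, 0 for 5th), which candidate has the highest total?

A: 11×1 + 8×1 + 8×1 + 8×2 + 9×1 + 8×3 + 9×3 = 103
B: 11×4 + 8×0 + 8×2 + 8×0 + 9×4 + 8×1 + 9×2 = 122
C: 11×2 + 8×4 + 8×4 + 8×1 + 9×0 + 8×4 + 9×4 = 162
D: 11×0 + 8×2 + 8×3 + 8×3 + 9×2 + 8×0 + 9×0 = 82
E: 11×3 + 8×3 + 8×0 + 8×4 + 9×3 + 8×2 + 9×1 = 141

C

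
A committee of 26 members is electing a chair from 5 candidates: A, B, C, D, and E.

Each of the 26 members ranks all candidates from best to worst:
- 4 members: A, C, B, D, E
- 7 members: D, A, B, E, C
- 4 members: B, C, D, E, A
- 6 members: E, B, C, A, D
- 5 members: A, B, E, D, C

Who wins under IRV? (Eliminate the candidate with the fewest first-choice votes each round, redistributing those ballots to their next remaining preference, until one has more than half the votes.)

Round 1: A 9, B 4, C 0, D 7, E 6. C eliminated.
Round 2: A 9, B 4, D 7, E 6. B eliminated.
Round 3: A 9, D 11, E 6. E eliminated.
Round 4: A 15, D 11. A has a majority (≥14).

A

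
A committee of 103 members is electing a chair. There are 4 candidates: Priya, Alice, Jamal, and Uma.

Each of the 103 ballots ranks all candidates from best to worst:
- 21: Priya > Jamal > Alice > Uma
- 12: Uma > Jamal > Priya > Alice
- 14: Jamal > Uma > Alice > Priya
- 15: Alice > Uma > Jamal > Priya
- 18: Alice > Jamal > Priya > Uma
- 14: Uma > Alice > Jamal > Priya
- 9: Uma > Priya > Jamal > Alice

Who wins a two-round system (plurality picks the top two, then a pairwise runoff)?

Alice

Round 1 first-place votes: Priya 21, Alice 33, Jamal 14, Uma 35. Uma and Alice advance.
Runoff: Uma is ranked above Alice on 49 ballots, Alice above Uma on 54.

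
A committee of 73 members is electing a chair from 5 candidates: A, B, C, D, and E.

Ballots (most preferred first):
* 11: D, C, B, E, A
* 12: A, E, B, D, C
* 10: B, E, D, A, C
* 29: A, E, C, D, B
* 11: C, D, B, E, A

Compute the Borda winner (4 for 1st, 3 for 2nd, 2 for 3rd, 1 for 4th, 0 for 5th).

A: 11×0 + 12×4 + 10×1 + 29×4 + 11×0 = 174
B: 11×2 + 12×2 + 10×4 + 29×0 + 11×2 = 108
C: 11×3 + 12×0 + 10×0 + 29×2 + 11×4 = 135
D: 11×4 + 12×1 + 10×2 + 29×1 + 11×3 = 138
E: 11×1 + 12×3 + 10×3 + 29×3 + 11×1 = 175

E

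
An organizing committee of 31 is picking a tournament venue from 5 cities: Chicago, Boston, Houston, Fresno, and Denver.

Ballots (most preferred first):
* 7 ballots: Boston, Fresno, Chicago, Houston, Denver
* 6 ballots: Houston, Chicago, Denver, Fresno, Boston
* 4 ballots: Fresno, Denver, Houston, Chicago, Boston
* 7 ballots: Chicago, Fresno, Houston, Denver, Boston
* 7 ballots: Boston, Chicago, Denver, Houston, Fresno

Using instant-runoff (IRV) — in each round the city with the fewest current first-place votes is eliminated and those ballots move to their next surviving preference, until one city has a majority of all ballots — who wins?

Houston

Round 1: Chicago 7, Boston 14, Houston 6, Fresno 4, Denver 0. Denver eliminated.
Round 2: Chicago 7, Boston 14, Houston 6, Fresno 4. Fresno eliminated.
Round 3: Chicago 7, Boston 14, Houston 10. Chicago eliminated.
Round 4: Boston 14, Houston 17. Houston has a majority (≥16).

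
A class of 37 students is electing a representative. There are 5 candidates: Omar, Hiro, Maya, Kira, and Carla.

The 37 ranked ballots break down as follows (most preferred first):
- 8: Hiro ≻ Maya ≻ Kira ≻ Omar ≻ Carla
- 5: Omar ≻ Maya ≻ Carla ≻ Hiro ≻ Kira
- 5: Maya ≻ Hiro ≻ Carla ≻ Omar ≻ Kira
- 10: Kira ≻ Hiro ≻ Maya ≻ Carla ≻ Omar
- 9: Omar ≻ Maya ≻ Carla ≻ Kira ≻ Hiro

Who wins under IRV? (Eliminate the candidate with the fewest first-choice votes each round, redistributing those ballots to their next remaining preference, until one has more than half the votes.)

Round 1: Omar 14, Hiro 8, Maya 5, Kira 10, Carla 0. Carla eliminated.
Round 2: Omar 14, Hiro 8, Maya 5, Kira 10. Maya eliminated.
Round 3: Omar 14, Hiro 13, Kira 10. Kira eliminated.
Round 4: Omar 14, Hiro 23. Hiro has a majority (≥19).

Hiro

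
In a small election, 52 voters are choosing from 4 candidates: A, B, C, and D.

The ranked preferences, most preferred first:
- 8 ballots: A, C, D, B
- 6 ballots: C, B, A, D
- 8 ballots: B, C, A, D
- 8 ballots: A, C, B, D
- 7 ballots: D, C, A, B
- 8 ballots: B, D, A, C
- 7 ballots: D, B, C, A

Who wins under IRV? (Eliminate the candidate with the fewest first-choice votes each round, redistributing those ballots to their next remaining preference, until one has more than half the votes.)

Round 1: A 16, B 16, C 6, D 14. C eliminated.
Round 2: A 16, B 22, D 14. D eliminated.
Round 3: A 23, B 29. B has a majority (≥27).

B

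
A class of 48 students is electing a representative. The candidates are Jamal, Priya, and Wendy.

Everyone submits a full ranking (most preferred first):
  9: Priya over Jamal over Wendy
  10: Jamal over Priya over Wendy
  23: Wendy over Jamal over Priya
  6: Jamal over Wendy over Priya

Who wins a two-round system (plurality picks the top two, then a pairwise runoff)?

Round 1 first-place votes: Jamal 16, Priya 9, Wendy 23. Wendy and Jamal advance.
Runoff: Wendy is ranked above Jamal on 23 ballots, Jamal above Wendy on 25.

Jamal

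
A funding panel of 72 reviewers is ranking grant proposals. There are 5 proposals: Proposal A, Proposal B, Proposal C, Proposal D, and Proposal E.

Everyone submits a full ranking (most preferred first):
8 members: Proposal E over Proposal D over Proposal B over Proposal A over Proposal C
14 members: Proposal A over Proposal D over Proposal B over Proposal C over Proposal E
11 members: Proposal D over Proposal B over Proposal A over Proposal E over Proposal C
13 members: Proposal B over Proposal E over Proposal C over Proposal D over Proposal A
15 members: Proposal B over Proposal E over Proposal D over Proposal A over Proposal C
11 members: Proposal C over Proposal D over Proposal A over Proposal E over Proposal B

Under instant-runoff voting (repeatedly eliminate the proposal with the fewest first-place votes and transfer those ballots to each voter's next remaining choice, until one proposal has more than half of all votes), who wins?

Round 1: Proposal A 14, Proposal B 28, Proposal C 11, Proposal D 11, Proposal E 8. Proposal E eliminated.
Round 2: Proposal A 14, Proposal B 28, Proposal C 11, Proposal D 19. Proposal C eliminated.
Round 3: Proposal A 14, Proposal B 28, Proposal D 30. Proposal A eliminated.
Round 4: Proposal B 28, Proposal D 44. Proposal D has a majority (≥37).

Proposal D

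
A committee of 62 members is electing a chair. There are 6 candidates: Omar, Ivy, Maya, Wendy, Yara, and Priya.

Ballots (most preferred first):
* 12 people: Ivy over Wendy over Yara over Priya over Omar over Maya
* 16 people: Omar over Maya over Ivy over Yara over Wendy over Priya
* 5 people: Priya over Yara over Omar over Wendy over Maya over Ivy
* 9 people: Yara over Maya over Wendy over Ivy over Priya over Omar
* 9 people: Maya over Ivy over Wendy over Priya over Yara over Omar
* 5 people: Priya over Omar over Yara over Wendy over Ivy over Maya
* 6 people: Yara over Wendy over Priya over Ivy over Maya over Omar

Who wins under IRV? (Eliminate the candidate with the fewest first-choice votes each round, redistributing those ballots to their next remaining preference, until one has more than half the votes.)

Ivy

Round 1: Omar 16, Ivy 12, Maya 9, Wendy 0, Yara 15, Priya 10. Wendy eliminated.
Round 2: Omar 16, Ivy 12, Maya 9, Yara 15, Priya 10. Maya eliminated.
Round 3: Omar 16, Ivy 21, Yara 15, Priya 10. Priya eliminated.
Round 4: Omar 21, Ivy 21, Yara 20. Yara eliminated.
Round 5: Omar 26, Ivy 36. Ivy has a majority (≥32).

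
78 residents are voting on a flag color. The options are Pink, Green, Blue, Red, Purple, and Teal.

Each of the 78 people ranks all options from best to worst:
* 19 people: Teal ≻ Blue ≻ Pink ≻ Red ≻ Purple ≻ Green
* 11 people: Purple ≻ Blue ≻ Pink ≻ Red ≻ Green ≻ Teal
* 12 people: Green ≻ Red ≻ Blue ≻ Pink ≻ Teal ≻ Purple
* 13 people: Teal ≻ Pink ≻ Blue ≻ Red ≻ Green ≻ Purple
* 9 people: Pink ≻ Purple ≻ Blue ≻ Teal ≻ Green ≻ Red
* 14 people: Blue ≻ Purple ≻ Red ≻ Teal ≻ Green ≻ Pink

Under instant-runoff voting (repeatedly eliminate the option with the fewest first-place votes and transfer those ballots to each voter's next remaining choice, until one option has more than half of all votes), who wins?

Blue

Round 1: Pink 9, Green 12, Blue 14, Red 0, Purple 11, Teal 32. Red eliminated.
Round 2: Pink 9, Green 12, Blue 14, Purple 11, Teal 32. Pink eliminated.
Round 3: Green 12, Blue 14, Purple 20, Teal 32. Green eliminated.
Round 4: Blue 26, Purple 20, Teal 32. Purple eliminated.
Round 5: Blue 46, Teal 32. Blue has a majority (≥40).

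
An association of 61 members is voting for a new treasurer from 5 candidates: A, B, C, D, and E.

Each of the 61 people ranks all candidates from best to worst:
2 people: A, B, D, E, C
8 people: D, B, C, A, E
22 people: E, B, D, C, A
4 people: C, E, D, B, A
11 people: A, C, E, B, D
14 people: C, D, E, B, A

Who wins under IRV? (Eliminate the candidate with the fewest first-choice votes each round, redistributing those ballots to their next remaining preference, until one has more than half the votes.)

C

Round 1: A 13, B 0, C 18, D 8, E 22. B eliminated.
Round 2: A 13, C 18, D 8, E 22. D eliminated.
Round 3: A 13, C 26, E 22. A eliminated.
Round 4: C 37, E 24. C has a majority (≥31).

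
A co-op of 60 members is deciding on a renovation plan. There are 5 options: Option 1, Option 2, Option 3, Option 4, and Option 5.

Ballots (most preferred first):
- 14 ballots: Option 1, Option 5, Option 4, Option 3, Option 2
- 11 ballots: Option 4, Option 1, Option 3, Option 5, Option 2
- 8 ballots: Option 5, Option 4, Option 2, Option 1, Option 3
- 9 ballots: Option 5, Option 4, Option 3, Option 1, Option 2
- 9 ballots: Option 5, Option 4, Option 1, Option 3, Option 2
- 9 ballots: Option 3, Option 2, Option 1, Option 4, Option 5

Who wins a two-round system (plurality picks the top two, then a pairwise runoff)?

Round 1 first-place votes: Option 1 14, Option 2 0, Option 3 9, Option 4 11, Option 5 26. Option 5 and Option 1 advance.
Runoff: Option 5 is ranked above Option 1 on 26 ballots, Option 1 above Option 5 on 34.

Option 1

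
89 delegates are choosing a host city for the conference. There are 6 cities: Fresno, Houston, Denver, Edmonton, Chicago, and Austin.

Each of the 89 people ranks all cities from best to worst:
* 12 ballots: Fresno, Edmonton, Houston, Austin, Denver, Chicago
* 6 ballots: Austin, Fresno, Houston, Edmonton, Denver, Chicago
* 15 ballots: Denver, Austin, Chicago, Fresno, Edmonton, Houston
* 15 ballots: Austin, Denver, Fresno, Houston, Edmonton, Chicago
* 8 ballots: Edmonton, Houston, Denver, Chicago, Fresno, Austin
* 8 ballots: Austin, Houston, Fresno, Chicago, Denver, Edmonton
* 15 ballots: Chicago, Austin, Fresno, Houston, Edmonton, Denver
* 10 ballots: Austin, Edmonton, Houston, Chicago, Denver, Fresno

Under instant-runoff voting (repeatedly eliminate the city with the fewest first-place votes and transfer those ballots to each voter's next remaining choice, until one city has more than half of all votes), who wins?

Round 1: Fresno 12, Houston 0, Denver 15, Edmonton 8, Chicago 15, Austin 39. Houston eliminated.
Round 2: Fresno 12, Denver 15, Edmonton 8, Chicago 15, Austin 39. Edmonton eliminated.
Round 3: Fresno 12, Denver 23, Chicago 15, Austin 39. Fresno eliminated.
Round 4: Denver 23, Chicago 15, Austin 51. Austin has a majority (≥45).

Austin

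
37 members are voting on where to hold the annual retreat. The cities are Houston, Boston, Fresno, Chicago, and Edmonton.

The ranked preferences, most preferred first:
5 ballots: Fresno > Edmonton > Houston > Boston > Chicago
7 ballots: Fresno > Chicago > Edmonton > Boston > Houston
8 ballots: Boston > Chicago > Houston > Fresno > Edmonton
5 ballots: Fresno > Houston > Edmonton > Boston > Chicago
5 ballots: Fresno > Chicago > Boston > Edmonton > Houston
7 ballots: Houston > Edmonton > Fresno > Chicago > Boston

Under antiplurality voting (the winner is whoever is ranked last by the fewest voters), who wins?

Fresno

Last-place votes: Houston 12, Boston 7, Fresno 0, Chicago 10, Edmonton 8.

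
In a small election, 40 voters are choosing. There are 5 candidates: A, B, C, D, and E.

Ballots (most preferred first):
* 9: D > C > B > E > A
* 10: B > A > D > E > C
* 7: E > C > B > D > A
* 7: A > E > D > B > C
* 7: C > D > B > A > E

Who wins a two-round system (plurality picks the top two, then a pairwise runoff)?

D

Round 1 first-place votes: A 7, B 10, C 7, D 9, E 7. B and D advance.
Runoff: B is ranked above D on 17 ballots, D above B on 23.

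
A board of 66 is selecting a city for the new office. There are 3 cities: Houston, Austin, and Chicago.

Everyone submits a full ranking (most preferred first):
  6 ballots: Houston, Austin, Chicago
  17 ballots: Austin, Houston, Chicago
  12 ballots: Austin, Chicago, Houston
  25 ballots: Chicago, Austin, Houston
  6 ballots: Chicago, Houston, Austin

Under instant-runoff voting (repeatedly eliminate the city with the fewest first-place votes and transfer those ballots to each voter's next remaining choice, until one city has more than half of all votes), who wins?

Austin

Round 1: Houston 6, Austin 29, Chicago 31. Houston eliminated.
Round 2: Austin 35, Chicago 31. Austin has a majority (≥34).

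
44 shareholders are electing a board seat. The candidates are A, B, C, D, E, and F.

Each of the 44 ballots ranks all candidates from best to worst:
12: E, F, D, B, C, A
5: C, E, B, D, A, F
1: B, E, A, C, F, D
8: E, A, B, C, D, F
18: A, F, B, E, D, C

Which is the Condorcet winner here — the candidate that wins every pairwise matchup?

E

E vs A: 26–18
E vs B: 25–19
E vs C: 39–5
E vs D: 44–0
E vs F: 26–18
E beats every other candidate.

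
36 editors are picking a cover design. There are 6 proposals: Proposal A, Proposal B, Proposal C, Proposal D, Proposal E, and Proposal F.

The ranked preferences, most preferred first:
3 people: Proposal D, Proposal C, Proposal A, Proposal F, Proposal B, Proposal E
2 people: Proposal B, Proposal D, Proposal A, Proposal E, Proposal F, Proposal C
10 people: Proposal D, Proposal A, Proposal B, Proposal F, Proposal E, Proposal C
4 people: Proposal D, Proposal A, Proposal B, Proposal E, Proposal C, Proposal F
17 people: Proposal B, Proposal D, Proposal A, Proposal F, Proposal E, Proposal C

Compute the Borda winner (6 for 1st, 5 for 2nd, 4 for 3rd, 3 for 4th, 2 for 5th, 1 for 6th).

Proposal A: 3×4 + 2×4 + 10×5 + 4×5 + 17×4 = 158
Proposal B: 3×2 + 2×6 + 10×4 + 4×4 + 17×6 = 176
Proposal C: 3×5 + 2×1 + 10×1 + 4×2 + 17×1 = 52
Proposal D: 3×6 + 2×5 + 10×6 + 4×6 + 17×5 = 197
Proposal E: 3×1 + 2×3 + 10×2 + 4×3 + 17×2 = 75
Proposal F: 3×3 + 2×2 + 10×3 + 4×1 + 17×3 = 98

Proposal D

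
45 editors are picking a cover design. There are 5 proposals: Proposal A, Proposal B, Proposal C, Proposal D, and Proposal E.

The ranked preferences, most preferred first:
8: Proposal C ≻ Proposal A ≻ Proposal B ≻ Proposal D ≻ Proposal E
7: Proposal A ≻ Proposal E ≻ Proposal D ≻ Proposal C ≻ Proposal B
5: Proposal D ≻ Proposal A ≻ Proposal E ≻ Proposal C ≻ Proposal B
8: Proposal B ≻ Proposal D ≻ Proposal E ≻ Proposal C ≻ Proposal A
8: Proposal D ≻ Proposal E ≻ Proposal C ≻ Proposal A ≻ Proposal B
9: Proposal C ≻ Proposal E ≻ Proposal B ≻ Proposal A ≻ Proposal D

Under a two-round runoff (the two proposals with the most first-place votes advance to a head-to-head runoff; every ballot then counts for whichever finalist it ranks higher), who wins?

Round 1 first-place votes: Proposal A 7, Proposal B 8, Proposal C 17, Proposal D 13, Proposal E 0. Proposal C and Proposal D advance.
Runoff: Proposal C is ranked above Proposal D on 17 ballots, Proposal D above Proposal C on 28.

Proposal D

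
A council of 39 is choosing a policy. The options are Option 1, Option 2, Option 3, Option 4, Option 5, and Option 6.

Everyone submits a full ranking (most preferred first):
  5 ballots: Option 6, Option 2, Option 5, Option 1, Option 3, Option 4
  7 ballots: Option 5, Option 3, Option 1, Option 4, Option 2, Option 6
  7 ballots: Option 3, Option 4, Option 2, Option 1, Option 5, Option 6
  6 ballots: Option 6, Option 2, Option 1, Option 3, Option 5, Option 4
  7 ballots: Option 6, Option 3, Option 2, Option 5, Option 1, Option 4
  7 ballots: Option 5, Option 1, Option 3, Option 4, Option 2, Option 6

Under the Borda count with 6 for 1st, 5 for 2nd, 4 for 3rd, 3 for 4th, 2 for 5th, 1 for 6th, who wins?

Option 1: 5×3 + 7×4 + 7×3 + 6×4 + 7×2 + 7×5 = 137
Option 2: 5×5 + 7×2 + 7×4 + 6×5 + 7×4 + 7×2 = 139
Option 3: 5×2 + 7×5 + 7×6 + 6×3 + 7×5 + 7×4 = 168
Option 4: 5×1 + 7×3 + 7×5 + 6×1 + 7×1 + 7×3 = 95
Option 5: 5×4 + 7×6 + 7×2 + 6×2 + 7×3 + 7×6 = 151
Option 6: 5×6 + 7×1 + 7×1 + 6×6 + 7×6 + 7×1 = 129

Option 3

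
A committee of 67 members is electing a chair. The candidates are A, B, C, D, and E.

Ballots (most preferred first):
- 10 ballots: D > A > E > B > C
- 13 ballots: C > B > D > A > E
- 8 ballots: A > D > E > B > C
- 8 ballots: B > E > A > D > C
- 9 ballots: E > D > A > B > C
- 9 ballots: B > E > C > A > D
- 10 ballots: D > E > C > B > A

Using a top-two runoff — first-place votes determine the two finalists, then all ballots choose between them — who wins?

D

Round 1 first-place votes: A 8, B 17, C 13, D 20, E 9. D and B advance.
Runoff: D is ranked above B on 37 ballots, B above D on 30.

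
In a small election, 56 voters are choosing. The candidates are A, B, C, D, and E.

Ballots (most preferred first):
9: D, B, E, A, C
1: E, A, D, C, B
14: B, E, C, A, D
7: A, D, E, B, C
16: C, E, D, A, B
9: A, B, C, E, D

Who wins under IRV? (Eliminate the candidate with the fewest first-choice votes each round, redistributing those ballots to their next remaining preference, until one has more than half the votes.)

Round 1: A 16, B 14, C 16, D 9, E 1. E eliminated.
Round 2: A 17, B 14, C 16, D 9. D eliminated.
Round 3: A 17, B 23, C 16. C eliminated.
Round 4: A 33, B 23. A has a majority (≥29).

A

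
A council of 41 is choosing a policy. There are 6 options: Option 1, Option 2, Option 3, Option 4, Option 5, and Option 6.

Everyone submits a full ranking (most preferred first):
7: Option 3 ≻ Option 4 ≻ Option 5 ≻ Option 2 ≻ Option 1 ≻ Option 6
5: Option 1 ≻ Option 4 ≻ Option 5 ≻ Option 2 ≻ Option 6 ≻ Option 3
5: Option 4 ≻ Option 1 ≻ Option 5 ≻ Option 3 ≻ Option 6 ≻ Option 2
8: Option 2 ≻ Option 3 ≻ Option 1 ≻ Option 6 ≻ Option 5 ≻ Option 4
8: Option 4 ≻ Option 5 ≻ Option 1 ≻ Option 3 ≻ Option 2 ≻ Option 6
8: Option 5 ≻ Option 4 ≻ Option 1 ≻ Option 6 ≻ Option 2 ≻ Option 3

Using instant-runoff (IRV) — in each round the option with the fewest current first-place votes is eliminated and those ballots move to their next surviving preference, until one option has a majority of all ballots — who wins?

Round 1: Option 1 5, Option 2 8, Option 3 7, Option 4 13, Option 5 8, Option 6 0. Option 6 eliminated.
Round 2: Option 1 5, Option 2 8, Option 3 7, Option 4 13, Option 5 8. Option 1 eliminated.
Round 3: Option 2 8, Option 3 7, Option 4 18, Option 5 8. Option 3 eliminated.
Round 4: Option 2 8, Option 4 25, Option 5 8. Option 4 has a majority (≥21).

Option 4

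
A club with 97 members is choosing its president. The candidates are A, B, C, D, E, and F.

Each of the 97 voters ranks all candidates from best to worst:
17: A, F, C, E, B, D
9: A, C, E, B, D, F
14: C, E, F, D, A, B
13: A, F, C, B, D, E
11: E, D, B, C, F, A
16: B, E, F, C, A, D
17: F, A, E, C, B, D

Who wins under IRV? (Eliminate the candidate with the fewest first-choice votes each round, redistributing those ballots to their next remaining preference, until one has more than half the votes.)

Round 1: A 39, B 16, C 14, D 0, E 11, F 17. D eliminated.
Round 2: A 39, B 16, C 14, E 11, F 17. E eliminated.
Round 3: A 39, B 27, C 14, F 17. C eliminated.
Round 4: A 39, B 27, F 31. B eliminated.
Round 5: A 39, F 58. F has a majority (≥49).

F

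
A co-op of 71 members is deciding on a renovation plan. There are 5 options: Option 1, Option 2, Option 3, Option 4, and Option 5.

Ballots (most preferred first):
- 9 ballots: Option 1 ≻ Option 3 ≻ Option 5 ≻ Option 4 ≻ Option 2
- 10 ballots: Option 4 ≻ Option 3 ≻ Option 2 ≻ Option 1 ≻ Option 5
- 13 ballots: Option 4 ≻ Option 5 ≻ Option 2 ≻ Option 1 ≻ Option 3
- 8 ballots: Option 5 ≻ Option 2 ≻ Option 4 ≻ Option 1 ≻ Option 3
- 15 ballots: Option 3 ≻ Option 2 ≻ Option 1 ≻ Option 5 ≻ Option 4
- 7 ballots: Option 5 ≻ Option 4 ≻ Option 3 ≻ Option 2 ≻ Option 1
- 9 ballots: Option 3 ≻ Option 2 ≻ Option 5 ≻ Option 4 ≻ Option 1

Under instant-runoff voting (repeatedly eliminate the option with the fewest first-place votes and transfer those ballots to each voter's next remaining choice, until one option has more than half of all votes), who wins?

Option 4

Round 1: Option 1 9, Option 2 0, Option 3 24, Option 4 23, Option 5 15. Option 2 eliminated.
Round 2: Option 1 9, Option 3 24, Option 4 23, Option 5 15. Option 1 eliminated.
Round 3: Option 3 33, Option 4 23, Option 5 15. Option 5 eliminated.
Round 4: Option 3 33, Option 4 38. Option 4 has a majority (≥36).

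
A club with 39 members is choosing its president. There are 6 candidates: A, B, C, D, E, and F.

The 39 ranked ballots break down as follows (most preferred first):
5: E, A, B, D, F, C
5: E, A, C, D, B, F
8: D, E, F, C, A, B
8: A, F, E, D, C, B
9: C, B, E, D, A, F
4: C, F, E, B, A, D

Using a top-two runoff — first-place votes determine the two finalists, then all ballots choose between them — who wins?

Round 1 first-place votes: A 8, B 0, C 13, D 8, E 10, F 0. C and E advance.
Runoff: C is ranked above E on 13 ballots, E above C on 26.

E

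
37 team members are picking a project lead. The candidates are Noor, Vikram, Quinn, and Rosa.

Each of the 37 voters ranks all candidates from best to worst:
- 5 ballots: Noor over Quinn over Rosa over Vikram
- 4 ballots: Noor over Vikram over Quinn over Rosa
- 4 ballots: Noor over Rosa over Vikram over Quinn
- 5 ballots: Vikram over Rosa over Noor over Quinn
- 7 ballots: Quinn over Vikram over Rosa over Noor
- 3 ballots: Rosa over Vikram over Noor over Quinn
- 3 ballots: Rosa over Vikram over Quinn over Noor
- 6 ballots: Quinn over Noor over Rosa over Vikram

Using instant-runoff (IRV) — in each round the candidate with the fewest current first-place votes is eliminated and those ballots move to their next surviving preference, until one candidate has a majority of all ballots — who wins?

Round 1: Noor 13, Vikram 5, Quinn 13, Rosa 6. Vikram eliminated.
Round 2: Noor 13, Quinn 13, Rosa 11. Rosa eliminated.
Round 3: Noor 21, Quinn 16. Noor has a majority (≥19).

Noor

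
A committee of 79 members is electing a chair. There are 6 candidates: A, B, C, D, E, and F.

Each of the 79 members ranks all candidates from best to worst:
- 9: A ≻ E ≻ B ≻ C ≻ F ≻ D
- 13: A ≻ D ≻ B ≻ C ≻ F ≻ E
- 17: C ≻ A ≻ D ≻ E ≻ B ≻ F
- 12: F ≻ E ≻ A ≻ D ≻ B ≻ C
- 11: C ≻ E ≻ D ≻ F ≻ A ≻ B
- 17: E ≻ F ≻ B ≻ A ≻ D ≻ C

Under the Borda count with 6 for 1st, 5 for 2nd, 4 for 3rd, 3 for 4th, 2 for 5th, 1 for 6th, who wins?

A

A: 9×6 + 13×6 + 17×5 + 12×4 + 11×2 + 17×3 = 338
B: 9×4 + 13×4 + 17×2 + 12×2 + 11×1 + 17×4 = 225
C: 9×3 + 13×3 + 17×6 + 12×1 + 11×6 + 17×1 = 263
D: 9×1 + 13×5 + 17×4 + 12×3 + 11×4 + 17×2 = 256
E: 9×5 + 13×1 + 17×3 + 12×5 + 11×5 + 17×6 = 326
F: 9×2 + 13×2 + 17×1 + 12×6 + 11×3 + 17×5 = 251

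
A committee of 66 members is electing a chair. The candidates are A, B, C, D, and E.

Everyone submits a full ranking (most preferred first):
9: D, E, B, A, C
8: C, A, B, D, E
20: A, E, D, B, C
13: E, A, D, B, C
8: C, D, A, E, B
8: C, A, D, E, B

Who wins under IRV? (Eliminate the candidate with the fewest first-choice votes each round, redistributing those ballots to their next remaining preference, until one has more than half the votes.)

Round 1: A 20, B 0, C 24, D 9, E 13. B eliminated.
Round 2: A 20, C 24, D 9, E 13. D eliminated.
Round 3: A 20, C 24, E 22. A eliminated.
Round 4: C 24, E 42. E has a majority (≥34).

E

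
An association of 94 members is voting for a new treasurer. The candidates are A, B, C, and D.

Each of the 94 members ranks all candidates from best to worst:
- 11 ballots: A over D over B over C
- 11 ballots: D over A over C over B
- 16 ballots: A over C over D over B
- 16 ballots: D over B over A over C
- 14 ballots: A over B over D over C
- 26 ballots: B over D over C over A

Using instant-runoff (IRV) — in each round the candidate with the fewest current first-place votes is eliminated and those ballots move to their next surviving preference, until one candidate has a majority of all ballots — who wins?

D

Round 1: A 41, B 26, C 0, D 27. C eliminated.
Round 2: A 41, B 26, D 27. B eliminated.
Round 3: A 41, D 53. D has a majority (≥48).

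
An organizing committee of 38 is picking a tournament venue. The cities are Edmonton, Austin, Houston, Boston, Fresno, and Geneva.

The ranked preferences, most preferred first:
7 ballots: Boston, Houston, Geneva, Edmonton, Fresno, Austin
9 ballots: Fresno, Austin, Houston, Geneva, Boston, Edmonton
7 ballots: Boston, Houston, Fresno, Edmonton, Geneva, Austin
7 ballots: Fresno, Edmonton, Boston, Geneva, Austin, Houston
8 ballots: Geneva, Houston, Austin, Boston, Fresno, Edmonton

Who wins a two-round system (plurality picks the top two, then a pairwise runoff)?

Round 1 first-place votes: Edmonton 0, Austin 0, Houston 0, Boston 14, Fresno 16, Geneva 8. Fresno and Boston advance.
Runoff: Fresno is ranked above Boston on 16 ballots, Boston above Fresno on 22.

Boston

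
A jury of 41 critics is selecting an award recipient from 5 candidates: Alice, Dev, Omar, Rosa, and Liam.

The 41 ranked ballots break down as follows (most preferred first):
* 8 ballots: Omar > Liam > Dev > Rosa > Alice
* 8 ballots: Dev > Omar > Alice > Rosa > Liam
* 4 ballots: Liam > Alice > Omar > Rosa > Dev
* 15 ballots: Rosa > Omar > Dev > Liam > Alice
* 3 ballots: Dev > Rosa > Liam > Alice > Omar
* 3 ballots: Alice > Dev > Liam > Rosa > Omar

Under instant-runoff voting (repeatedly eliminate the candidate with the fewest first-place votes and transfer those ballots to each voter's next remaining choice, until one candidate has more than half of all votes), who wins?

Dev

Round 1: Alice 3, Dev 11, Omar 8, Rosa 15, Liam 4. Alice eliminated.
Round 2: Dev 14, Omar 8, Rosa 15, Liam 4. Liam eliminated.
Round 3: Dev 14, Omar 12, Rosa 15. Omar eliminated.
Round 4: Dev 22, Rosa 19. Dev has a majority (≥21).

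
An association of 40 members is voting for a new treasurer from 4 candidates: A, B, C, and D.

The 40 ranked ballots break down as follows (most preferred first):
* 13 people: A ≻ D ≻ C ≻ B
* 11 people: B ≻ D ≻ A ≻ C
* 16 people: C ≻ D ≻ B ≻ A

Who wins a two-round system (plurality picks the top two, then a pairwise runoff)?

Round 1 first-place votes: A 13, B 11, C 16, D 0. C and A advance.
Runoff: C is ranked above A on 16 ballots, A above C on 24.

A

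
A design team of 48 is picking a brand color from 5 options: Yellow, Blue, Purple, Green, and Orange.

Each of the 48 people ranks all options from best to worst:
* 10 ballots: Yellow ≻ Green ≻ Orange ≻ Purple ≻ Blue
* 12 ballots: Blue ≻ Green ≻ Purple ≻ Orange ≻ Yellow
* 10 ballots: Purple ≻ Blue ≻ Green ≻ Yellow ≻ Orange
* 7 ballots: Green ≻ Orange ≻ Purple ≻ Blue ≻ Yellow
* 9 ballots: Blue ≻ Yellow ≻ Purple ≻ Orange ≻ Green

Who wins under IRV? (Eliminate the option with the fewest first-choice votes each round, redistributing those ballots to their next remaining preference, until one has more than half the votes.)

Round 1: Yellow 10, Blue 21, Purple 10, Green 7, Orange 0. Orange eliminated.
Round 2: Yellow 10, Blue 21, Purple 10, Green 7. Green eliminated.
Round 3: Yellow 10, Blue 21, Purple 17. Yellow eliminated.
Round 4: Blue 21, Purple 27. Purple has a majority (≥25).

Purple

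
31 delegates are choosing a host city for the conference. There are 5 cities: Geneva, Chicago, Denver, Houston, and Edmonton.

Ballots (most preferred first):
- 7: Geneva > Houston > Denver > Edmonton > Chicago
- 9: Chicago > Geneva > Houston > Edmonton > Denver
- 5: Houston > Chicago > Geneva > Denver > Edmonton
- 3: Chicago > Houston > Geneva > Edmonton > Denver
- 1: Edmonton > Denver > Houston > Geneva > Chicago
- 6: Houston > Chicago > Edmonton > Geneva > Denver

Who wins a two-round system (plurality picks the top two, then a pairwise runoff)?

Houston

Round 1 first-place votes: Geneva 7, Chicago 12, Denver 0, Houston 11, Edmonton 1. Chicago and Houston advance.
Runoff: Chicago is ranked above Houston on 12 ballots, Houston above Chicago on 19.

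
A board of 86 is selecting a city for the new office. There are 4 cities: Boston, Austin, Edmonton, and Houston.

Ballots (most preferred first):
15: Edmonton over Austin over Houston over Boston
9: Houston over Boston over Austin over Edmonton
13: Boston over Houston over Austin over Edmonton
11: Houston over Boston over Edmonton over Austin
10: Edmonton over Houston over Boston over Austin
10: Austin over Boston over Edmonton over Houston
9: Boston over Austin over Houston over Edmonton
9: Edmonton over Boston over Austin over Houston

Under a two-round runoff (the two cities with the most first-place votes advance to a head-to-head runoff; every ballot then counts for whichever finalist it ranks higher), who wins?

Round 1 first-place votes: Boston 22, Austin 10, Edmonton 34, Houston 20. Edmonton and Boston advance.
Runoff: Edmonton is ranked above Boston on 34 ballots, Boston above Edmonton on 52.

Boston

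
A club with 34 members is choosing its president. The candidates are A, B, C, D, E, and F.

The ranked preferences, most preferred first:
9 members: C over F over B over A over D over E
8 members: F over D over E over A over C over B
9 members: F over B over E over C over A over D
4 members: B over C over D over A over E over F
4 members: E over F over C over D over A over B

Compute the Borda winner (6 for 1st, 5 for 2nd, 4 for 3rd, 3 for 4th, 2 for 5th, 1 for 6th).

F

A: 9×3 + 8×3 + 9×2 + 4×3 + 4×2 = 89
B: 9×4 + 8×1 + 9×5 + 4×6 + 4×1 = 117
C: 9×6 + 8×2 + 9×3 + 4×5 + 4×4 = 133
D: 9×2 + 8×5 + 9×1 + 4×4 + 4×3 = 95
E: 9×1 + 8×4 + 9×4 + 4×2 + 4×6 = 109
F: 9×5 + 8×6 + 9×6 + 4×1 + 4×5 = 171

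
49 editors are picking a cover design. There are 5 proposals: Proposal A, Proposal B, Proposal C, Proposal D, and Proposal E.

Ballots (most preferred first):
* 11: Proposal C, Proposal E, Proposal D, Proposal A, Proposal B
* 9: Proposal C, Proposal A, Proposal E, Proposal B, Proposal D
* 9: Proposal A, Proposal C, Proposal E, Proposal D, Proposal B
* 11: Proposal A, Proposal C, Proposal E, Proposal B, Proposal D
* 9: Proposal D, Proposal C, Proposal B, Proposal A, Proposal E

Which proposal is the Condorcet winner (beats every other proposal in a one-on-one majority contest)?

Proposal C vs Proposal A: 29–20
Proposal C vs Proposal B: 49–0
Proposal C vs Proposal D: 40–9
Proposal C vs Proposal E: 49–0
Proposal C beats every other proposal.

Proposal C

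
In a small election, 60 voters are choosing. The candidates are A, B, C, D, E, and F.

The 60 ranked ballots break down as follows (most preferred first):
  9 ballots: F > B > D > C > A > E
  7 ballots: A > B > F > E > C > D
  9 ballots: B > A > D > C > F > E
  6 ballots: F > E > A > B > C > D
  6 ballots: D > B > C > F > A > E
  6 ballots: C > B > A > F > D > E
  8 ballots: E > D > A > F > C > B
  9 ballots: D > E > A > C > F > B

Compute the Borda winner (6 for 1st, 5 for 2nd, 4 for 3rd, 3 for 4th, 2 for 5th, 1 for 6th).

A: 9×2 + 7×6 + 9×5 + 6×4 + 6×2 + 6×4 + 8×4 + 9×4 = 233
B: 9×5 + 7×5 + 9×6 + 6×3 + 6×5 + 6×5 + 8×1 + 9×1 = 229
C: 9×3 + 7×2 + 9×3 + 6×2 + 6×4 + 6×6 + 8×2 + 9×3 = 183
D: 9×4 + 7×1 + 9×4 + 6×1 + 6×6 + 6×2 + 8×5 + 9×6 = 227
E: 9×1 + 7×3 + 9×1 + 6×5 + 6×1 + 6×1 + 8×6 + 9×5 = 174
F: 9×6 + 7×4 + 9×2 + 6×6 + 6×3 + 6×3 + 8×3 + 9×2 = 214

A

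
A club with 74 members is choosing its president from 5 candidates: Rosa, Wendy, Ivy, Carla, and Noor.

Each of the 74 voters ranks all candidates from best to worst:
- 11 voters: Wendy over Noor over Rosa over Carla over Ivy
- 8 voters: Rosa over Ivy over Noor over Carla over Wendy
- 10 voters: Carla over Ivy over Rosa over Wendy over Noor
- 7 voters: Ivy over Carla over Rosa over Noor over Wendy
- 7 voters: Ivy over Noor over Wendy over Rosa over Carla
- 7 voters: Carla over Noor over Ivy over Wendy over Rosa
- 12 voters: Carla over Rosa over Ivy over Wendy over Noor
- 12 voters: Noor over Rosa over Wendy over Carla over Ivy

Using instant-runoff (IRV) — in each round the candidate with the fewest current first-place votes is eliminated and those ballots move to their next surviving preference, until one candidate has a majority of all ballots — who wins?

Noor

Round 1: Rosa 8, Wendy 11, Ivy 14, Carla 29, Noor 12. Rosa eliminated.
Round 2: Wendy 11, Ivy 22, Carla 29, Noor 12. Wendy eliminated.
Round 3: Ivy 22, Carla 29, Noor 23. Ivy eliminated.
Round 4: Carla 36, Noor 38. Noor has a majority (≥38).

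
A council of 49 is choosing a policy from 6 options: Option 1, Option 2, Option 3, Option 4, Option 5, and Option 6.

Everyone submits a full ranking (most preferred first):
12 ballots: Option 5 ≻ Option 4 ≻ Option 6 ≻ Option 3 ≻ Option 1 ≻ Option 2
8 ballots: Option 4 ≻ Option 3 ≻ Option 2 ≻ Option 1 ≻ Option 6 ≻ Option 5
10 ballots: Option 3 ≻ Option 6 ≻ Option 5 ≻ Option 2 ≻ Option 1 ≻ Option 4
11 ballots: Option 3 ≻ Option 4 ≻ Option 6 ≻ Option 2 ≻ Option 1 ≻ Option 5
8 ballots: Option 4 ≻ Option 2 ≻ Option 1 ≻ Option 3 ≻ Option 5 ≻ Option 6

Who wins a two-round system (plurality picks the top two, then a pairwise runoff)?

Option 4

Round 1 first-place votes: Option 1 0, Option 2 0, Option 3 21, Option 4 16, Option 5 12, Option 6 0. Option 3 and Option 4 advance.
Runoff: Option 3 is ranked above Option 4 on 21 ballots, Option 4 above Option 3 on 28.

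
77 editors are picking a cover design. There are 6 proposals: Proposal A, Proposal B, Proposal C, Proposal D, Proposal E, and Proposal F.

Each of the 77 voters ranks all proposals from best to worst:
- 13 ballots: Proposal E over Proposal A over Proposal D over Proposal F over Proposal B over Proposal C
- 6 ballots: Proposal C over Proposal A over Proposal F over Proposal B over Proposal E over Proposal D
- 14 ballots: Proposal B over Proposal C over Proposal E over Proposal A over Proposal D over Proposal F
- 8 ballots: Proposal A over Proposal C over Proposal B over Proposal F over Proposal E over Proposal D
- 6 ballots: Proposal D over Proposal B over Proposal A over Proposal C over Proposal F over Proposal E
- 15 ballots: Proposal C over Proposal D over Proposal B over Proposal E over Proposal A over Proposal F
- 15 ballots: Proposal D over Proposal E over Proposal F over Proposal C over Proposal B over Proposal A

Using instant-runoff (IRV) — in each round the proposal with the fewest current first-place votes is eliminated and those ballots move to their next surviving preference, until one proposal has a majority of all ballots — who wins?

Round 1: Proposal A 8, Proposal B 14, Proposal C 21, Proposal D 21, Proposal E 13, Proposal F 0. Proposal F eliminated.
Round 2: Proposal A 8, Proposal B 14, Proposal C 21, Proposal D 21, Proposal E 13. Proposal A eliminated.
Round 3: Proposal B 14, Proposal C 29, Proposal D 21, Proposal E 13. Proposal E eliminated.
Round 4: Proposal B 14, Proposal C 29, Proposal D 34. Proposal B eliminated.
Round 5: Proposal C 43, Proposal D 34. Proposal C has a majority (≥39).

Proposal C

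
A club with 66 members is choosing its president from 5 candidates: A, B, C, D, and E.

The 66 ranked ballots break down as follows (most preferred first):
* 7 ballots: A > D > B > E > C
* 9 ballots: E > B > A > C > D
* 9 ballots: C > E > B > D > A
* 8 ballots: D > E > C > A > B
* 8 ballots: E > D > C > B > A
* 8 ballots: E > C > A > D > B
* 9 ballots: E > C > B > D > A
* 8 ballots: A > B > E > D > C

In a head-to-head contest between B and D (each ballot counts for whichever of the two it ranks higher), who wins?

B

B is ranked above D on 35 ballots; D above B on 31.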